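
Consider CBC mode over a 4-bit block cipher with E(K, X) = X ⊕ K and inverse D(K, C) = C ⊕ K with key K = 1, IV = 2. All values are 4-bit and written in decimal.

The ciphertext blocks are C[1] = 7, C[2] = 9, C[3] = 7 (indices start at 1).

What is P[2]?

CBC decryption: P_i = D(K, C_i) ⊕ C_{i−1}, with C_{0} = IV.
P[2]: D(K, 9) = 8; 8 ⊕ 7 = 15.

P[2] = 15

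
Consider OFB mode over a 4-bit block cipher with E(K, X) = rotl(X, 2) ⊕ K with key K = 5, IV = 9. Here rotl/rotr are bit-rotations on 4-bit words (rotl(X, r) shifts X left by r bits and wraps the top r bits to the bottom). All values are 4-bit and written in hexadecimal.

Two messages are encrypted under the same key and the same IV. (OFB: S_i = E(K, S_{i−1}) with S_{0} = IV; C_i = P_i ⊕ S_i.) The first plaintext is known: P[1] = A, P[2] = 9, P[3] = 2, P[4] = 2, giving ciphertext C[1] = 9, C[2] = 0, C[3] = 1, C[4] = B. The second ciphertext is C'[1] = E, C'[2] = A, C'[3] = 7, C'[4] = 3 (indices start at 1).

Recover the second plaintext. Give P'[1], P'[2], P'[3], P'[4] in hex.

P'[1] = D, P'[2] = 3, P'[3] = 4, P'[4] = A

In OFB with a reused IV, both messages share the same keystream S_i, so C_i ⊕ C'_i = P_i ⊕ P'_i and thus P'_i = P_i ⊕ C_i ⊕ C'_i.
P'[1]: A ⊕ 9 ⊕ E = D.
P'[2]: 9 ⊕ 0 ⊕ A = 3.
P'[3]: 2 ⊕ 1 ⊕ 7 = 4.
P'[4]: 2 ⊕ B ⊕ 3 = A.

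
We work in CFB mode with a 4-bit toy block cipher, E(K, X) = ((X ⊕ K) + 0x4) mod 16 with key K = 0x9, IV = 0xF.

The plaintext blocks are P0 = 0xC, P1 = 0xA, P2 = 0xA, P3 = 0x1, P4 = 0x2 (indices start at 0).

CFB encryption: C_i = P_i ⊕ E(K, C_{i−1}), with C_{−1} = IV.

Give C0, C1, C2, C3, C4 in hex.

C0 = 0x6, C1 = 0x9, C2 = 0xE, C3 = 0xA, C4 = 0x5

C0: E(K, 0xF) = 0xA; 0xC ⊕ 0xA = 0x6.
C1: E(K, 0x6) = 0x3; 0xA ⊕ 0x3 = 0x9.
C2: E(K, 0x9) = 0x4; 0xA ⊕ 0x4 = 0xE.
C3: E(K, 0xE) = 0xB; 0x1 ⊕ 0xB = 0xA.
C4: E(K, 0xA) = 0x7; 0x2 ⊕ 0x7 = 0x5.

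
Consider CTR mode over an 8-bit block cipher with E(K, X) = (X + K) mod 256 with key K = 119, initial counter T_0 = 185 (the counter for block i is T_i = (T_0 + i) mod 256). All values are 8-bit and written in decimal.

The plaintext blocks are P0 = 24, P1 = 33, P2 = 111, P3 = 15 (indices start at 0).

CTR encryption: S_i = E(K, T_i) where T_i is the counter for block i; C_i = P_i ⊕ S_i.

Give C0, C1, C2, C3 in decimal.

C0: T = 185, S = E(K, T) = 48; 24 ⊕ 48 = 40.
C1: T = 186, S = E(K, T) = 49; 33 ⊕ 49 = 16.
C2: T = 187, S = E(K, T) = 50; 111 ⊕ 50 = 93.
C3: T = 188, S = E(K, T) = 51; 15 ⊕ 51 = 60.

C0 = 40, C1 = 16, C2 = 93, C3 = 60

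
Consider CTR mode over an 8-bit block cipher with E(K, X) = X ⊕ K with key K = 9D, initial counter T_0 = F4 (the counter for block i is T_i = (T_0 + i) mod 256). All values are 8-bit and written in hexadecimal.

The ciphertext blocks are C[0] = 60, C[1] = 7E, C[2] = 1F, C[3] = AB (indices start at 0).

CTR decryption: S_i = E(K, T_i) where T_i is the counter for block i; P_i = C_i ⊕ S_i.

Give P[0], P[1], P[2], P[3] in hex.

P[0] = 09, P[1] = 16, P[2] = 74, P[3] = C1

P[0]: T = F4, S = E(K, T) = 69; 60 ⊕ 69 = 09.
P[1]: T = F5, S = E(K, T) = 68; 7E ⊕ 68 = 16.
P[2]: T = F6, S = E(K, T) = 6B; 1F ⊕ 6B = 74.
P[3]: T = F7, S = E(K, T) = 6A; AB ⊕ 6A = C1.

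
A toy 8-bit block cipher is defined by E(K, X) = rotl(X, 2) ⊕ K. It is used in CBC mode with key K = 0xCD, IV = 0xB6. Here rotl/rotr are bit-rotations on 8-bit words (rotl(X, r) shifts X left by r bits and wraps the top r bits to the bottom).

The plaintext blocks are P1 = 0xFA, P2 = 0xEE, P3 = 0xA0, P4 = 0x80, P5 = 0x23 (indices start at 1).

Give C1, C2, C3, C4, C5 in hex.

C1 = 0xFC, C2 = 0x85, C3 = 0x59, C4 = 0xAA, C5 = 0xEB

CBC encryption: C_i = E(K, P_i ⊕ C_{i−1}), with C_{0} = IV.
C1: P1 ⊕ 0xB6 = 0x4C; E(K, 0x4C) = 0xFC.
C2: P2 ⊕ 0xFC = 0x12; E(K, 0x12) = 0x85.
C3: P3 ⊕ 0x85 = 0x25; E(K, 0x25) = 0x59.
C4: P4 ⊕ 0x59 = 0xD9; E(K, 0xD9) = 0xAA.
C5: P5 ⊕ 0xAA = 0x89; E(K, 0x89) = 0xEB.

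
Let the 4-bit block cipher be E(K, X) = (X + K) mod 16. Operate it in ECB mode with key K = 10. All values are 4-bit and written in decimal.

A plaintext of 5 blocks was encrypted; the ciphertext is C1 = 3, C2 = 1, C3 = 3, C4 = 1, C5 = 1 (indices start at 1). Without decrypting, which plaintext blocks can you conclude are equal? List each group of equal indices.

P1 = P3; P2 = P4 = P5

ECB encrypts each block independently with the same key, so equal ciphertext blocks imply equal plaintext blocks.
C1 = C3 = 3, so P1 = P3.
C2 = C4 = C5 = 1, so P2 = P4 = P5.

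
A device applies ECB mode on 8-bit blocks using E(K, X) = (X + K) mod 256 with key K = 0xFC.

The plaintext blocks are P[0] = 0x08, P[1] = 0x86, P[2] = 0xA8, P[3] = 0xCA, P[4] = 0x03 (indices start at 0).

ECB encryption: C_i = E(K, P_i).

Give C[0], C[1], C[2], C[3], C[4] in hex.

C[0] = 0x04, C[1] = 0x82, C[2] = 0xA4, C[3] = 0xC6, C[4] = 0xFF

C[0]: E(K, 0x08) = 0x04.
C[1]: E(K, 0x86) = 0x82.
C[2]: E(K, 0xA8) = 0xA4.
C[3]: E(K, 0xCA) = 0xC6.
C[4]: E(K, 0x03) = 0xFF.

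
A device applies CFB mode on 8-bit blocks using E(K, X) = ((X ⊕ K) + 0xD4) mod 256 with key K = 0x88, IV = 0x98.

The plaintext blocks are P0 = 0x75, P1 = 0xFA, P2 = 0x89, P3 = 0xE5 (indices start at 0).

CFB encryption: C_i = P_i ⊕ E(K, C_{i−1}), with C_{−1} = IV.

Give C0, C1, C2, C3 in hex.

C0 = 0x91, C1 = 0x17, C2 = 0xFA, C3 = 0xA3

C0: E(K, 0x98) = 0xE4; 0x75 ⊕ 0xE4 = 0x91.
C1: E(K, 0x91) = 0xED; 0xFA ⊕ 0xED = 0x17.
C2: E(K, 0x17) = 0x73; 0x89 ⊕ 0x73 = 0xFA.
C3: E(K, 0xFA) = 0x46; 0xE5 ⊕ 0x46 = 0xA3.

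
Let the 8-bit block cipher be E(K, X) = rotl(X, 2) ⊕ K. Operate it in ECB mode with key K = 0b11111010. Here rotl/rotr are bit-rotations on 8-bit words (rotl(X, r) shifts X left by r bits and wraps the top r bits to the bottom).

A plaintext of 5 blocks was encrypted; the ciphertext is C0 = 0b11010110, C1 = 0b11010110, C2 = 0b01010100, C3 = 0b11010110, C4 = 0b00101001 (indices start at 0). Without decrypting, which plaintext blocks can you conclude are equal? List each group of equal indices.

P0 = P1 = P3

ECB encrypts each block independently with the same key, so equal ciphertext blocks imply equal plaintext blocks.
C0 = C1 = C3 = 0b11010110, so P0 = P1 = P3.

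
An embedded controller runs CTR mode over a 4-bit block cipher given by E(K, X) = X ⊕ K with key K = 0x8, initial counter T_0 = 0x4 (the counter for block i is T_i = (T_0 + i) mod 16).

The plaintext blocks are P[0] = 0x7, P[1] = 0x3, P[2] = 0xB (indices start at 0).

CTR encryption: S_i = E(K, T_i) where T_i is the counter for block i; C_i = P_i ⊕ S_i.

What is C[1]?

C[0]: T = 0x4, S = E(K, T) = 0xC; 0x7 ⊕ 0xC = 0xB.
C[1]: T = 0x5, S = E(K, T) = 0xD; 0x3 ⊕ 0xD = 0xE.

C[1] = 0xE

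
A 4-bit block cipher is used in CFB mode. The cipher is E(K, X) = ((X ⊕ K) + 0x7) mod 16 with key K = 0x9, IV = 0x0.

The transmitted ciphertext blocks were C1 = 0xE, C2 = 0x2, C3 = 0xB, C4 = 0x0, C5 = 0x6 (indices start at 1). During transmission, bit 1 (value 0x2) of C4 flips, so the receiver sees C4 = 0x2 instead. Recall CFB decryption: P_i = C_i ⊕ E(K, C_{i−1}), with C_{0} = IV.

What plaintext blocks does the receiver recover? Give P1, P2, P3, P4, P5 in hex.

Only C4 changed, to 0x2. In CFB, a change in C_i flips the same bit in P_i and garbles P_{i+1}. Decrypting the received ciphertext:
P1: E(K, 0x0) = 0x0; 0xE ⊕ 0x0 = 0xE.
P2: E(K, 0xE) = 0xE; 0x2 ⊕ 0xE = 0xC.
P3: E(K, 0x2) = 0x2; 0xB ⊕ 0x2 = 0x9.
P4: E(K, 0xB) = 0x9; 0x2 ⊕ 0x9 = 0xB.
P5: E(K, 0x2) = 0x2; 0x6 ⊕ 0x2 = 0x4.
Blocks that differ from the original plaintext: P4, P5.

P1 = 0xE, P2 = 0xC, P3 = 0x9, P4 = 0xB, P5 = 0x4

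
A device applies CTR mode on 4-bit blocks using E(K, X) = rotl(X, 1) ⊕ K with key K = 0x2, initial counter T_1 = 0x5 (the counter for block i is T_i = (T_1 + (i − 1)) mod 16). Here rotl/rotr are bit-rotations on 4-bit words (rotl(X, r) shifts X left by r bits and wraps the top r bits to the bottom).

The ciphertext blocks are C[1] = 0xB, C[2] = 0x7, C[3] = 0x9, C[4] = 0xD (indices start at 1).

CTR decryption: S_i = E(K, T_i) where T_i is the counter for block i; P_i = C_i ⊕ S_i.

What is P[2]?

P[2] = 0x9

P[2]: T = 0x6, S = E(K, T) = 0xE; 0x7 ⊕ 0xE = 0x9.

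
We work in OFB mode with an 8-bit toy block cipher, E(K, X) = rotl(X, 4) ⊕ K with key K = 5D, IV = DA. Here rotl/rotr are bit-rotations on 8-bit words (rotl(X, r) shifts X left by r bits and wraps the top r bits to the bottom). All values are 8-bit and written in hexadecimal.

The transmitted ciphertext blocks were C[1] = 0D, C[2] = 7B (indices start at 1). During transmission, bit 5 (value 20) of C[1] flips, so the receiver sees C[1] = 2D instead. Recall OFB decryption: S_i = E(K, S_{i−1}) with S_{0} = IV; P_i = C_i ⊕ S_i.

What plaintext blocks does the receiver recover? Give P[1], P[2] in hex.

P[1] = DD, P[2] = 29

Only C[1] changed, to 2D. In OFB, a change in C_i flips the same bit in P_i only; the keystream is unaffected. Decrypting the received ciphertext:
P[1]: S = E(K, DA) = F0; 2D ⊕ F0 = DD.
P[2]: S = E(K, F0) = 52; 7B ⊕ 52 = 29.
Blocks that differ from the original plaintext: P[1].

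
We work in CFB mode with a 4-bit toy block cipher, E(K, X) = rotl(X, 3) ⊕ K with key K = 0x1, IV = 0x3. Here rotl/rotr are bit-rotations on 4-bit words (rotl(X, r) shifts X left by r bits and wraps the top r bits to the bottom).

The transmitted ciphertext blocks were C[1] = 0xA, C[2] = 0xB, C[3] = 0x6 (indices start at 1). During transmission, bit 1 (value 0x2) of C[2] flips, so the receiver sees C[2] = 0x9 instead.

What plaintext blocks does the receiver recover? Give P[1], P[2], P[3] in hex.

P[1] = 0x2, P[2] = 0xD, P[3] = 0xB

CFB decryption: P_i = C_i ⊕ E(K, C_{i−1}), with C_{0} = IV.
Only C[2] changed, to 0x9. In CFB, a change in C_i flips the same bit in P_i and garbles P_{i+1}. Decrypting the received ciphertext:
P[1]: E(K, 0x3) = 0x8; 0xA ⊕ 0x8 = 0x2.
P[2]: E(K, 0xA) = 0x4; 0x9 ⊕ 0x4 = 0xD.
P[3]: E(K, 0x9) = 0xD; 0x6 ⊕ 0xD = 0xB.
Blocks that differ from the original plaintext: P[2], P[3].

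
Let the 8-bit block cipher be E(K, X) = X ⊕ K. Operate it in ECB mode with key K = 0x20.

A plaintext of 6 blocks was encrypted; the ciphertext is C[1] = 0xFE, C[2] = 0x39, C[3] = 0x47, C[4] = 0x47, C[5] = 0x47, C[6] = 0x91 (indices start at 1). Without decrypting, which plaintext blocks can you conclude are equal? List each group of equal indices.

ECB encrypts each block independently with the same key, so equal ciphertext blocks imply equal plaintext blocks.
C[3] = C[4] = C[5] = 0x47, so P[3] = P[4] = P[5].

P[3] = P[4] = P[5]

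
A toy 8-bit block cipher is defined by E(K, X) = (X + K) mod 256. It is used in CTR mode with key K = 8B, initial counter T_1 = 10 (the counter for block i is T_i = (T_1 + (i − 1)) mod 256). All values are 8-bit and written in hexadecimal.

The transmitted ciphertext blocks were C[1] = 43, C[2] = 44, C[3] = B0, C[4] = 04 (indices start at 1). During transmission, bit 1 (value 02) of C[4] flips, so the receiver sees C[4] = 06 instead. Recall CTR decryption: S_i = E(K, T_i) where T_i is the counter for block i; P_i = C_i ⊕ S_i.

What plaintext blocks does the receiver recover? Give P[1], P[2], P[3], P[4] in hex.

Only C[4] changed, to 06. In CTR, a change in C_i flips the same bit in P_i only; the keystream is unaffected. Decrypting the received ciphertext:
P[1]: T = 10, S = E(K, T) = 9B; 43 ⊕ 9B = D8.
P[2]: T = 11, S = E(K, T) = 9C; 44 ⊕ 9C = D8.
P[3]: T = 12, S = E(K, T) = 9D; B0 ⊕ 9D = 2D.
P[4]: T = 13, S = E(K, T) = 9E; 06 ⊕ 9E = 98.
Blocks that differ from the original plaintext: P[4].

P[1] = D8, P[2] = D8, P[3] = 2D, P[4] = 98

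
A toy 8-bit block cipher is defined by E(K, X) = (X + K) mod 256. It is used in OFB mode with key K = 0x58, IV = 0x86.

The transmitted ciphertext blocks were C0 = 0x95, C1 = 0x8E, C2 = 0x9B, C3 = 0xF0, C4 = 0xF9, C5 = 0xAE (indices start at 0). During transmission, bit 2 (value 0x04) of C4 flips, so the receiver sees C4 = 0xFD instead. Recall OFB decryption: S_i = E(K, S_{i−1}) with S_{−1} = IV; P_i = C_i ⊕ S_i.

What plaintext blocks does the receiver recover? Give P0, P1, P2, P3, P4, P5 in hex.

P0 = 0x4B, P1 = 0xB8, P2 = 0x15, P3 = 0x16, P4 = 0xC3, P5 = 0x38

Only C4 changed, to 0xFD. In OFB, a change in C_i flips the same bit in P_i only; the keystream is unaffected. Decrypting the received ciphertext:
P0: S = E(K, 0x86) = 0xDE; 0x95 ⊕ 0xDE = 0x4B.
P1: S = E(K, 0xDE) = 0x36; 0x8E ⊕ 0x36 = 0xB8.
P2: S = E(K, 0x36) = 0x8E; 0x9B ⊕ 0x8E = 0x15.
P3: S = E(K, 0x8E) = 0xE6; 0xF0 ⊕ 0xE6 = 0x16.
P4: S = E(K, 0xE6) = 0x3E; 0xFD ⊕ 0x3E = 0xC3.
P5: S = E(K, 0x3E) = 0x96; 0xAE ⊕ 0x96 = 0x38.
Blocks that differ from the original plaintext: P4.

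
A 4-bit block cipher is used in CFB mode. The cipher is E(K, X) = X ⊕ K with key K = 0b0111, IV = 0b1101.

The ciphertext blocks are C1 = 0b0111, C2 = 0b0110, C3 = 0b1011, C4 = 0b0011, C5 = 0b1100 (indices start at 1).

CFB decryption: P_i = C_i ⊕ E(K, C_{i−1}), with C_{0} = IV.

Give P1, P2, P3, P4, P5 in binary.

P1: E(K, 0b1101) = 0b1010; 0b0111 ⊕ 0b1010 = 0b1101.
P2: E(K, 0b0111) = 0b0000; 0b0110 ⊕ 0b0000 = 0b0110.
P3: E(K, 0b0110) = 0b0001; 0b1011 ⊕ 0b0001 = 0b1010.
P4: E(K, 0b1011) = 0b1100; 0b0011 ⊕ 0b1100 = 0b1111.
P5: E(K, 0b0011) = 0b0100; 0b1100 ⊕ 0b0100 = 0b1000.

P1 = 0b1101, P2 = 0b0110, P3 = 0b1010, P4 = 0b1111, P5 = 0b1000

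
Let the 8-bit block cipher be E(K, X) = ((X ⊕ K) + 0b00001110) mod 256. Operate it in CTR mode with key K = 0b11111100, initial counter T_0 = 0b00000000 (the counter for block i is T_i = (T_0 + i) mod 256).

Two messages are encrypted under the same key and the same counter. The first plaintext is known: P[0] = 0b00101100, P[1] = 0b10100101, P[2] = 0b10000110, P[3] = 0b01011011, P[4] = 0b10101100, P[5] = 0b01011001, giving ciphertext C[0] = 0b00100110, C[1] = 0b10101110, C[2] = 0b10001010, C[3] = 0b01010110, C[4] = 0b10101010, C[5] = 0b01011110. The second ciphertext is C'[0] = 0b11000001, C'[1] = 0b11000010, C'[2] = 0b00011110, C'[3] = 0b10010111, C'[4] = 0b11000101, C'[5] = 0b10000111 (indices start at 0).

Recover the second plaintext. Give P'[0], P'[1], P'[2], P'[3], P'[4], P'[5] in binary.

In CTR with a reused counter, both messages share the same keystream S_i, so C_i ⊕ C'_i = P_i ⊕ P'_i and thus P'_i = P_i ⊕ C_i ⊕ C'_i.
P'[0]: 0b00101100 ⊕ 0b00100110 ⊕ 0b11000001 = 0b11001011.
P'[1]: 0b10100101 ⊕ 0b10101110 ⊕ 0b11000010 = 0b11001001.
P'[2]: 0b10000110 ⊕ 0b10001010 ⊕ 0b00011110 = 0b00010010.
P'[3]: 0b01011011 ⊕ 0b01010110 ⊕ 0b10010111 = 0b10011010.
P'[4]: 0b10101100 ⊕ 0b10101010 ⊕ 0b11000101 = 0b11000011.
P'[5]: 0b01011001 ⊕ 0b01011110 ⊕ 0b10000111 = 0b10000000.

P'[0] = 0b11001011, P'[1] = 0b11001001, P'[2] = 0b00010010, P'[3] = 0b10011010, P'[4] = 0b11000011, P'[5] = 0b10000000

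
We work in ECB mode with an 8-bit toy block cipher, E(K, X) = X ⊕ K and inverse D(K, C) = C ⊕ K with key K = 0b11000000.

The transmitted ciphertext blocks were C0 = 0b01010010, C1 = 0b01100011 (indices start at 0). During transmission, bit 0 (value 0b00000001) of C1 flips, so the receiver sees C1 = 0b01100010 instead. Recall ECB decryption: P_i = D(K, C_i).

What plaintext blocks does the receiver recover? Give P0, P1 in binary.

Only C1 changed, to 0b01100010. In ECB, a change in C_i affects only P_i. Decrypting the received ciphertext:
P0: D(K, 0b01010010) = 0b10010010.
P1: D(K, 0b01100010) = 0b10100010.
Blocks that differ from the original plaintext: P1.

P0 = 0b10010010, P1 = 0b10100010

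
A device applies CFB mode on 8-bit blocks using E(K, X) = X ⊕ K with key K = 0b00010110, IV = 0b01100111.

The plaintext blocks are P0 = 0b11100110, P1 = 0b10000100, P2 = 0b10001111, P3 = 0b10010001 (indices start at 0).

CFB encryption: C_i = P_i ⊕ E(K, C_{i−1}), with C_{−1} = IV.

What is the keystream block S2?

0b00010011

C0: E(K, 0b01100111) = 0b01110001; 0b11100110 ⊕ 0b01110001 = 0b10010111.
C1: E(K, 0b10010111) = 0b10000001; 0b10000100 ⊕ 0b10000001 = 0b00000101.
C2: E(K, 0b00000101) = 0b00010011; 0b10001111 ⊕ 0b00010011 = 0b10011100.
So S2 = 0b00010011.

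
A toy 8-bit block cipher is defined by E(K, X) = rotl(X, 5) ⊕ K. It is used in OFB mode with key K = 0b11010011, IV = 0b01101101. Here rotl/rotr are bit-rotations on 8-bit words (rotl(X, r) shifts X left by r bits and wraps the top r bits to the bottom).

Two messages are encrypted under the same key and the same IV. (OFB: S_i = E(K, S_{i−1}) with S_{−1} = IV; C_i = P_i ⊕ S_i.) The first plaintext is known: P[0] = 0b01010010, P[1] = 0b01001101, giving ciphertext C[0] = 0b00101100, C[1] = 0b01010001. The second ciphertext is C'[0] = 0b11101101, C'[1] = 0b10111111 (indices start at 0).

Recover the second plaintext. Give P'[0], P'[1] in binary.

P'[0] = 0b10010011, P'[1] = 0b10100011

In OFB with a reused IV, both messages share the same keystream S_i, so C_i ⊕ C'_i = P_i ⊕ P'_i and thus P'_i = P_i ⊕ C_i ⊕ C'_i.
P'[0]: 0b01010010 ⊕ 0b00101100 ⊕ 0b11101101 = 0b10010011.
P'[1]: 0b01001101 ⊕ 0b01010001 ⊕ 0b10111111 = 0b10100011.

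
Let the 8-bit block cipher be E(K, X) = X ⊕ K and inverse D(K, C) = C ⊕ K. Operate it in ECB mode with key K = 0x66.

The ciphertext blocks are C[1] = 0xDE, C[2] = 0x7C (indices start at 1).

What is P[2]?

ECB decryption: P_i = D(K, C_i).
P[2]: D(K, 0x7C) = 0x1A.

P[2] = 0x1A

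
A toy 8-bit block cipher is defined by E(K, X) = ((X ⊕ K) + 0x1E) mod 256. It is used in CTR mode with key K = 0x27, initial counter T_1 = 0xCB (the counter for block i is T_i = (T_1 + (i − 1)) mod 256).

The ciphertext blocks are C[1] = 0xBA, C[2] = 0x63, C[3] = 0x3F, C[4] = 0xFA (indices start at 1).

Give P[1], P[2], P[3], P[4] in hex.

CTR decryption: S_i = E(K, T_i) where T_i is the counter for block i; P_i = C_i ⊕ S_i.
P[1]: T = 0xCB, S = E(K, T) = 0x0A; 0xBA ⊕ 0x0A = 0xB0.
P[2]: T = 0xCC, S = E(K, T) = 0x09; 0x63 ⊕ 0x09 = 0x6A.
P[3]: T = 0xCD, S = E(K, T) = 0x08; 0x3F ⊕ 0x08 = 0x37.
P[4]: T = 0xCE, S = E(K, T) = 0x07; 0xFA ⊕ 0x07 = 0xFD.

P[1] = 0xB0, P[2] = 0x6A, P[3] = 0x37, P[4] = 0xFD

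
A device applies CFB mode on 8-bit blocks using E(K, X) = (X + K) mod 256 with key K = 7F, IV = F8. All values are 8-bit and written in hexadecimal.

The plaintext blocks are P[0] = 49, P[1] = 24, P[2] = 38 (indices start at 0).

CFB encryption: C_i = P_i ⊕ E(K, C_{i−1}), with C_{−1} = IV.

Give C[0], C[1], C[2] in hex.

C[0] = 3E, C[1] = 99, C[2] = 20

C[0]: E(K, F8) = 77; 49 ⊕ 77 = 3E.
C[1]: E(K, 3E) = BD; 24 ⊕ BD = 99.
C[2]: E(K, 99) = 18; 38 ⊕ 18 = 20.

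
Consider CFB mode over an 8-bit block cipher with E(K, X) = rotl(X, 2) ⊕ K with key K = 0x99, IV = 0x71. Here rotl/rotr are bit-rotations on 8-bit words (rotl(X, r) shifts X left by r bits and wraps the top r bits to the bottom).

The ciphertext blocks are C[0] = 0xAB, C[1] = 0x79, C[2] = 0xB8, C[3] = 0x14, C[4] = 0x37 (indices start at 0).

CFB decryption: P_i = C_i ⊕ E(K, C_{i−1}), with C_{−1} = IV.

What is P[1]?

P[1]: E(K, 0xAB) = 0x37; 0x79 ⊕ 0x37 = 0x4E.

P[1] = 0x4E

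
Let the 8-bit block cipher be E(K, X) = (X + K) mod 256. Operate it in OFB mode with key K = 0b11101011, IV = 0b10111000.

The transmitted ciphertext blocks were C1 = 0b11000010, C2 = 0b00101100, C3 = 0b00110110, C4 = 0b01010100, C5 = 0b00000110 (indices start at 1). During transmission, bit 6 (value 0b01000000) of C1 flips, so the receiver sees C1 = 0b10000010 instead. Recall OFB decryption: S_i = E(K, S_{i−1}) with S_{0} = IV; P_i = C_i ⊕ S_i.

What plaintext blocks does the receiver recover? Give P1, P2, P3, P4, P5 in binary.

P1 = 0b00100001, P2 = 0b10100010, P3 = 0b01001111, P4 = 0b00110000, P5 = 0b01001001

Only C1 changed, to 0b10000010. In OFB, a change in C_i flips the same bit in P_i only; the keystream is unaffected. Decrypting the received ciphertext:
P1: S = E(K, 0b10111000) = 0b10100011; 0b10000010 ⊕ 0b10100011 = 0b00100001.
P2: S = E(K, 0b10100011) = 0b10001110; 0b00101100 ⊕ 0b10001110 = 0b10100010.
P3: S = E(K, 0b10001110) = 0b01111001; 0b00110110 ⊕ 0b01111001 = 0b01001111.
P4: S = E(K, 0b01111001) = 0b01100100; 0b01010100 ⊕ 0b01100100 = 0b00110000.
P5: S = E(K, 0b01100100) = 0b01001111; 0b00000110 ⊕ 0b01001111 = 0b01001001.
Blocks that differ from the original plaintext: P1.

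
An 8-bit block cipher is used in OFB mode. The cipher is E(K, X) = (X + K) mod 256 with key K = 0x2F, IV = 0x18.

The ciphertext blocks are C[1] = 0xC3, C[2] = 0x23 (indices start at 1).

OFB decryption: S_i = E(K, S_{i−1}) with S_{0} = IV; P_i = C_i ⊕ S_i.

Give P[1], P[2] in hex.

P[1] = 0x84, P[2] = 0x55

P[1]: S = E(K, 0x18) = 0x47; 0xC3 ⊕ 0x47 = 0x84.
P[2]: S = E(K, 0x47) = 0x76; 0x23 ⊕ 0x76 = 0x55.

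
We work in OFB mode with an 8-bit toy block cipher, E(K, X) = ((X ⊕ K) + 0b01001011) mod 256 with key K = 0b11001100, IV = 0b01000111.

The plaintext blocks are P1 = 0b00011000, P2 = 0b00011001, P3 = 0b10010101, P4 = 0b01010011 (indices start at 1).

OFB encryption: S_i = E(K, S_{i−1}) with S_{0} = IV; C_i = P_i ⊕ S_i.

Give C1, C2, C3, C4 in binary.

C1: S = E(K, 0b01000111) = 0b11010110; 0b00011000 ⊕ 0b11010110 = 0b11001110.
C2: S = E(K, 0b11010110) = 0b01100101; 0b00011001 ⊕ 0b01100101 = 0b01111100.
C3: S = E(K, 0b01100101) = 0b11110100; 0b10010101 ⊕ 0b11110100 = 0b01100001.
C4: S = E(K, 0b11110100) = 0b10000011; 0b01010011 ⊕ 0b10000011 = 0b11010000.

C1 = 0b11001110, C2 = 0b01111100, C3 = 0b01100001, C4 = 0b11010000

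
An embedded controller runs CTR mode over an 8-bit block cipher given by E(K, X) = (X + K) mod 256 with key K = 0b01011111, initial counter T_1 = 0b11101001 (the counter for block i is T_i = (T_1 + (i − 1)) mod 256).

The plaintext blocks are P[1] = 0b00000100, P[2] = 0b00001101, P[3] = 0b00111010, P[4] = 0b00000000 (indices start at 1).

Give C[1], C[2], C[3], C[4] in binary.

C[1] = 0b01001100, C[2] = 0b01000100, C[3] = 0b01110000, C[4] = 0b01001011

CTR encryption: S_i = E(K, T_i) where T_i is the counter for block i; C_i = P_i ⊕ S_i.
C[1]: T = 0b11101001, S = E(K, T) = 0b01001000; 0b00000100 ⊕ 0b01001000 = 0b01001100.
C[2]: T = 0b11101010, S = E(K, T) = 0b01001001; 0b00001101 ⊕ 0b01001001 = 0b01000100.
C[3]: T = 0b11101011, S = E(K, T) = 0b01001010; 0b00111010 ⊕ 0b01001010 = 0b01110000.
C[4]: T = 0b11101100, S = E(K, T) = 0b01001011; 0b00000000 ⊕ 0b01001011 = 0b01001011.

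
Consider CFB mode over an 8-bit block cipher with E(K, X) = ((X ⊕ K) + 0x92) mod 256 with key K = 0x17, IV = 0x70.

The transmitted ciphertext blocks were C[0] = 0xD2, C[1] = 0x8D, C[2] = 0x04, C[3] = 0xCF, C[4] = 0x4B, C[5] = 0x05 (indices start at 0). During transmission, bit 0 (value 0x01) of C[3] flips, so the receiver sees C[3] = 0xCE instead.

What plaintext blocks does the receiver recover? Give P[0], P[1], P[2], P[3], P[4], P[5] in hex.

CFB decryption: P_i = C_i ⊕ E(K, C_{i−1}), with C_{−1} = IV.
Only C[3] changed, to 0xCE. In CFB, a change in C_i flips the same bit in P_i and garbles P_{i+1}. Decrypting the received ciphertext:
P[0]: E(K, 0x70) = 0xF9; 0xD2 ⊕ 0xF9 = 0x2B.
P[1]: E(K, 0xD2) = 0x57; 0x8D ⊕ 0x57 = 0xDA.
P[2]: E(K, 0x8D) = 0x2C; 0x04 ⊕ 0x2C = 0x28.
P[3]: E(K, 0x04) = 0xA5; 0xCE ⊕ 0xA5 = 0x6B.
P[4]: E(K, 0xCE) = 0x6B; 0x4B ⊕ 0x6B = 0x20.
P[5]: E(K, 0x4B) = 0xEE; 0x05 ⊕ 0xEE = 0xEB.
Blocks that differ from the original plaintext: P[3], P[4].

P[0] = 0x2B, P[1] = 0xDA, P[2] = 0x28, P[3] = 0x6B, P[4] = 0x20, P[5] = 0xEB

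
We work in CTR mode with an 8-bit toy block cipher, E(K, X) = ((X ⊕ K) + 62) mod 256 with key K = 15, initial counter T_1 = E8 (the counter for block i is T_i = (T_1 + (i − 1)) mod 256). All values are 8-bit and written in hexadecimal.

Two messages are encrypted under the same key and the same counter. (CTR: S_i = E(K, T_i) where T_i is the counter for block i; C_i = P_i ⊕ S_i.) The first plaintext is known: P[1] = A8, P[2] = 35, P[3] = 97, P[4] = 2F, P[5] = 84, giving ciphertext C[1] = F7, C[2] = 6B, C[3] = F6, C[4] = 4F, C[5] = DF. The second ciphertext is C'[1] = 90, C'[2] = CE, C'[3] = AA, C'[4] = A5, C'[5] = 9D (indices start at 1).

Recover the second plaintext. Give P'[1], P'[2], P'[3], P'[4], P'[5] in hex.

P'[1] = CF, P'[2] = 90, P'[3] = CB, P'[4] = C5, P'[5] = C6

In CTR with a reused counter, both messages share the same keystream S_i, so C_i ⊕ C'_i = P_i ⊕ P'_i and thus P'_i = P_i ⊕ C_i ⊕ C'_i.
P'[1]: A8 ⊕ F7 ⊕ 90 = CF.
P'[2]: 35 ⊕ 6B ⊕ CE = 90.
P'[3]: 97 ⊕ F6 ⊕ AA = CB.
P'[4]: 2F ⊕ 4F ⊕ A5 = C5.
P'[5]: 84 ⊕ DF ⊕ 9D = C6.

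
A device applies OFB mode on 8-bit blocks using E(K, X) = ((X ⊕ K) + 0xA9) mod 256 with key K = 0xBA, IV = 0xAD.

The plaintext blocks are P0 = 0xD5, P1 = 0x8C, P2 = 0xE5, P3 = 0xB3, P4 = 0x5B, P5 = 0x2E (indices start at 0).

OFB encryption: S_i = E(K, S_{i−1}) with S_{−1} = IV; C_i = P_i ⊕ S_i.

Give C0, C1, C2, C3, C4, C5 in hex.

C0 = 0x15, C1 = 0xAF, C2 = 0xA7, C3 = 0x12, C4 = 0x9F, C5 = 0x09

C0: S = E(K, 0xAD) = 0xC0; 0xD5 ⊕ 0xC0 = 0x15.
C1: S = E(K, 0xC0) = 0x23; 0x8C ⊕ 0x23 = 0xAF.
C2: S = E(K, 0x23) = 0x42; 0xE5 ⊕ 0x42 = 0xA7.
C3: S = E(K, 0x42) = 0xA1; 0xB3 ⊕ 0xA1 = 0x12.
C4: S = E(K, 0xA1) = 0xC4; 0x5B ⊕ 0xC4 = 0x9F.
C5: S = E(K, 0xC4) = 0x27; 0x2E ⊕ 0x27 = 0x09.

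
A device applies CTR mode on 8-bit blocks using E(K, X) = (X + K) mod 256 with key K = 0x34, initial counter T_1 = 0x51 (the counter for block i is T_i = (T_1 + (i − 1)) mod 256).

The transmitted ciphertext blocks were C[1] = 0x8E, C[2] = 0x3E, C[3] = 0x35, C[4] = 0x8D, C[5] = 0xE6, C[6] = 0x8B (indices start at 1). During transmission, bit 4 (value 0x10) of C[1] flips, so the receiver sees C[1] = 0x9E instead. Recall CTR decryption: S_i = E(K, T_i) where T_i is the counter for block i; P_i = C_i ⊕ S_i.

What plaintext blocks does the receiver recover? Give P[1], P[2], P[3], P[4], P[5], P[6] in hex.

Only C[1] changed, to 0x9E. In CTR, a change in C_i flips the same bit in P_i only; the keystream is unaffected. Decrypting the received ciphertext:
P[1]: T = 0x51, S = E(K, T) = 0x85; 0x9E ⊕ 0x85 = 0x1B.
P[2]: T = 0x52, S = E(K, T) = 0x86; 0x3E ⊕ 0x86 = 0xB8.
P[3]: T = 0x53, S = E(K, T) = 0x87; 0x35 ⊕ 0x87 = 0xB2.
P[4]: T = 0x54, S = E(K, T) = 0x88; 0x8D ⊕ 0x88 = 0x05.
P[5]: T = 0x55, S = E(K, T) = 0x89; 0xE6 ⊕ 0x89 = 0x6F.
P[6]: T = 0x56, S = E(K, T) = 0x8A; 0x8B ⊕ 0x8A = 0x01.
Blocks that differ from the original plaintext: P[1].

P[1] = 0x1B, P[2] = 0xB8, P[3] = 0xB2, P[4] = 0x05, P[5] = 0x6F, P[6] = 0x01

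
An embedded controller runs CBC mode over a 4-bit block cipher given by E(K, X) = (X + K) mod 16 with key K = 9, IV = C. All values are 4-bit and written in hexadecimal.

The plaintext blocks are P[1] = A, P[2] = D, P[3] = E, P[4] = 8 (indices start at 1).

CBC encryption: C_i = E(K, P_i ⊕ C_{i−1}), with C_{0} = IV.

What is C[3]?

C[3] = E

C[1]: P[1] ⊕ C = 6; E(K, 6) = F.
C[2]: P[2] ⊕ F = 2; E(K, 2) = B.
C[3]: P[3] ⊕ B = 5; E(K, 5) = E.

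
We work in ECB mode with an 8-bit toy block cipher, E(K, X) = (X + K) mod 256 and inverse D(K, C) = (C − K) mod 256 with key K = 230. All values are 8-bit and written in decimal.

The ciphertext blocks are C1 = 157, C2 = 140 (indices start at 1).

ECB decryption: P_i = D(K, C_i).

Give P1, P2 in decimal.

P1 = 183, P2 = 166

P1: D(K, 157) = 183.
P2: D(K, 140) = 166.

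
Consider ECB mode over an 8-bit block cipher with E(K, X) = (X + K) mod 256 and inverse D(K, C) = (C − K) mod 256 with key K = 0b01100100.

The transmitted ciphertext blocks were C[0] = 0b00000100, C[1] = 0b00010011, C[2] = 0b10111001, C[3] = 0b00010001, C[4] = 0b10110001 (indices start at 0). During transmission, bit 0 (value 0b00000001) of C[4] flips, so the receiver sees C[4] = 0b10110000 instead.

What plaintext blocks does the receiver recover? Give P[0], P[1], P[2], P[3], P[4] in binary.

P[0] = 0b10100000, P[1] = 0b10101111, P[2] = 0b01010101, P[3] = 0b10101101, P[4] = 0b01001100

ECB decryption: P_i = D(K, C_i).
Only C[4] changed, to 0b10110000. In ECB, a change in C_i affects only P_i. Decrypting the received ciphertext:
P[0]: D(K, 0b00000100) = 0b10100000.
P[1]: D(K, 0b00010011) = 0b10101111.
P[2]: D(K, 0b10111001) = 0b01010101.
P[3]: D(K, 0b00010001) = 0b10101101.
P[4]: D(K, 0b10110000) = 0b01001100.
Blocks that differ from the original plaintext: P[4].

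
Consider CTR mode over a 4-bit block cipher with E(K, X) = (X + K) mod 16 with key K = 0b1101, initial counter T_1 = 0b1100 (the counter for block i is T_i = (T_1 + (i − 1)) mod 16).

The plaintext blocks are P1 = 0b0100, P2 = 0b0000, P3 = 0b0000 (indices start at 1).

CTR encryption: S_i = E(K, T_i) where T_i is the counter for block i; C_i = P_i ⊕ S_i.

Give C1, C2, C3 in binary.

C1: T = 0b1100, S = E(K, T) = 0b1001; 0b0100 ⊕ 0b1001 = 0b1101.
C2: T = 0b1101, S = E(K, T) = 0b1010; 0b0000 ⊕ 0b1010 = 0b1010.
C3: T = 0b1110, S = E(K, T) = 0b1011; 0b0000 ⊕ 0b1011 = 0b1011.

C1 = 0b1101, C2 = 0b1010, C3 = 0b1011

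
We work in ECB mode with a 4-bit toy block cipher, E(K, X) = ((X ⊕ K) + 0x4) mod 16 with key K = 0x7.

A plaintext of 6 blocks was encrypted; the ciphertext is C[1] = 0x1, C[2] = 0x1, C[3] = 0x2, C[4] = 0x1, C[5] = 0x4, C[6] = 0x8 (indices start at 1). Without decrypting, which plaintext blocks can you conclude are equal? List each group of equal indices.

ECB encrypts each block independently with the same key, so equal ciphertext blocks imply equal plaintext blocks.
C[1] = C[2] = C[4] = 0x1, so P[1] = P[2] = P[4].

P[1] = P[2] = P[4]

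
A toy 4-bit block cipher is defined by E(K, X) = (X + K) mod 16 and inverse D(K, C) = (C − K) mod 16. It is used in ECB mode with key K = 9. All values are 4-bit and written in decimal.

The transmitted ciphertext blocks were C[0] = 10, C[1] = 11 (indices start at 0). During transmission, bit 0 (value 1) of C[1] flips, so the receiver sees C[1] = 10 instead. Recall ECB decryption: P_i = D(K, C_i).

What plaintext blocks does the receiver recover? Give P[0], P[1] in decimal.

P[0] = 1, P[1] = 1

Only C[1] changed, to 10. In ECB, a change in C_i affects only P_i. Decrypting the received ciphertext:
P[0]: D(K, 10) = 1.
P[1]: D(K, 10) = 1.
Blocks that differ from the original plaintext: P[1].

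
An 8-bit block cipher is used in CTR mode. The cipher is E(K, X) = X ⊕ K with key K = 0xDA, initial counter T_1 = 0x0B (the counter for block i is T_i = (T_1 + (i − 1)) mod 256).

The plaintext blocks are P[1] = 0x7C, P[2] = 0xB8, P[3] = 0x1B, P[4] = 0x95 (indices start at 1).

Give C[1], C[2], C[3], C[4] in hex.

CTR encryption: S_i = E(K, T_i) where T_i is the counter for block i; C_i = P_i ⊕ S_i.
C[1]: T = 0x0B, S = E(K, T) = 0xD1; 0x7C ⊕ 0xD1 = 0xAD.
C[2]: T = 0x0C, S = E(K, T) = 0xD6; 0xB8 ⊕ 0xD6 = 0x6E.
C[3]: T = 0x0D, S = E(K, T) = 0xD7; 0x1B ⊕ 0xD7 = 0xCC.
C[4]: T = 0x0E, S = E(K, T) = 0xD4; 0x95 ⊕ 0xD4 = 0x41.

C[1] = 0xAD, C[2] = 0x6E, C[3] = 0xCC, C[4] = 0x41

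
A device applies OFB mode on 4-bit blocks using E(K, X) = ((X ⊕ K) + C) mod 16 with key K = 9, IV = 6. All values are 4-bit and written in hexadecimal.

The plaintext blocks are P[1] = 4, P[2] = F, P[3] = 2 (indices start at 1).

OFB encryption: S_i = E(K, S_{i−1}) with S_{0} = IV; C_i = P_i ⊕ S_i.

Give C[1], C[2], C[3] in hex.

C[1]: S = E(K, 6) = B; 4 ⊕ B = F.
C[2]: S = E(K, B) = E; F ⊕ E = 1.
C[3]: S = E(K, E) = 3; 2 ⊕ 3 = 1.

C[1] = F, C[2] = 1, C[3] = 1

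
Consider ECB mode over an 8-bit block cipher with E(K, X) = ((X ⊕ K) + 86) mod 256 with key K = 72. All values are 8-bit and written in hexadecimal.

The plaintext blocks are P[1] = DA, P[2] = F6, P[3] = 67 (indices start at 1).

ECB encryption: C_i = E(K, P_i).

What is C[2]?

C[2]: E(K, F6) = 0A.

C[2] = 0A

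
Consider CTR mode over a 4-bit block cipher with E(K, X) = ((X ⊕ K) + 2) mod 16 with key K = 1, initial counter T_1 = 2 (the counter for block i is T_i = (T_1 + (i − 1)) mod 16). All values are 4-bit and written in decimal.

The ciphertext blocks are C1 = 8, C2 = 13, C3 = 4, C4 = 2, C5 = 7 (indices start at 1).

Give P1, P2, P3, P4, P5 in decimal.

P1 = 13, P2 = 9, P3 = 3, P4 = 4, P5 = 14

CTR decryption: S_i = E(K, T_i) where T_i is the counter for block i; P_i = C_i ⊕ S_i.
P1: T = 2, S = E(K, T) = 5; 8 ⊕ 5 = 13.
P2: T = 3, S = E(K, T) = 4; 13 ⊕ 4 = 9.
P3: T = 4, S = E(K, T) = 7; 4 ⊕ 7 = 3.
P4: T = 5, S = E(K, T) = 6; 2 ⊕ 6 = 4.
P5: T = 6, S = E(K, T) = 9; 7 ⊕ 9 = 14.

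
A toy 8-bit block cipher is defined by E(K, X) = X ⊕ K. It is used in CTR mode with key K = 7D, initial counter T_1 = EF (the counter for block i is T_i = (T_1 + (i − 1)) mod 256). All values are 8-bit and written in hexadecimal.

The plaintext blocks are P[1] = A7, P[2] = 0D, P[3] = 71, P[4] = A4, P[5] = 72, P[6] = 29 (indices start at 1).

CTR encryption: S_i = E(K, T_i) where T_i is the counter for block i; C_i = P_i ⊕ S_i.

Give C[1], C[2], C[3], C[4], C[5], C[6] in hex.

C[1] = 35, C[2] = 80, C[3] = FD, C[4] = 2B, C[5] = FC, C[6] = A0

C[1]: T = EF, S = E(K, T) = 92; A7 ⊕ 92 = 35.
C[2]: T = F0, S = E(K, T) = 8D; 0D ⊕ 8D = 80.
C[3]: T = F1, S = E(K, T) = 8C; 71 ⊕ 8C = FD.
C[4]: T = F2, S = E(K, T) = 8F; A4 ⊕ 8F = 2B.
C[5]: T = F3, S = E(K, T) = 8E; 72 ⊕ 8E = FC.
C[6]: T = F4, S = E(K, T) = 89; 29 ⊕ 89 = A0.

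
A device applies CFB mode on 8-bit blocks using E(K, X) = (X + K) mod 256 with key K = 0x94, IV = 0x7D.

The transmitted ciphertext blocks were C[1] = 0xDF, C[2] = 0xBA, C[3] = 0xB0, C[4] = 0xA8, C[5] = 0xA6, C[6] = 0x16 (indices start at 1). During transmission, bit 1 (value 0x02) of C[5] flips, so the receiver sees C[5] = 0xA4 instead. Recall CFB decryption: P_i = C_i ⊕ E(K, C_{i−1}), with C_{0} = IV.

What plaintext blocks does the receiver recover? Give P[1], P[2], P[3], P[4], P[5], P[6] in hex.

P[1] = 0xCE, P[2] = 0xC9, P[3] = 0xFE, P[4] = 0xEC, P[5] = 0x98, P[6] = 0x2E

Only C[5] changed, to 0xA4. In CFB, a change in C_i flips the same bit in P_i and garbles P_{i+1}. Decrypting the received ciphertext:
P[1]: E(K, 0x7D) = 0x11; 0xDF ⊕ 0x11 = 0xCE.
P[2]: E(K, 0xDF) = 0x73; 0xBA ⊕ 0x73 = 0xC9.
P[3]: E(K, 0xBA) = 0x4E; 0xB0 ⊕ 0x4E = 0xFE.
P[4]: E(K, 0xB0) = 0x44; 0xA8 ⊕ 0x44 = 0xEC.
P[5]: E(K, 0xA8) = 0x3C; 0xA4 ⊕ 0x3C = 0x98.
P[6]: E(K, 0xA4) = 0x38; 0x16 ⊕ 0x38 = 0x2E.
Blocks that differ from the original plaintext: P[5], P[6].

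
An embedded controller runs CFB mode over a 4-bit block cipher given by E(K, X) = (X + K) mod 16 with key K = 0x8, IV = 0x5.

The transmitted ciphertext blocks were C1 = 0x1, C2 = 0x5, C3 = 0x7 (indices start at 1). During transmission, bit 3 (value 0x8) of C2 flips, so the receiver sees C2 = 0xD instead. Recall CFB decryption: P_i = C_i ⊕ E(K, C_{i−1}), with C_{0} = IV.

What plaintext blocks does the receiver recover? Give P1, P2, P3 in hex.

P1 = 0xC, P2 = 0x4, P3 = 0x2

Only C2 changed, to 0xD. In CFB, a change in C_i flips the same bit in P_i and garbles P_{i+1}. Decrypting the received ciphertext:
P1: E(K, 0x5) = 0xD; 0x1 ⊕ 0xD = 0xC.
P2: E(K, 0x1) = 0x9; 0xD ⊕ 0x9 = 0x4.
P3: E(K, 0xD) = 0x5; 0x7 ⊕ 0x5 = 0x2.
Blocks that differ from the original plaintext: P2, P3.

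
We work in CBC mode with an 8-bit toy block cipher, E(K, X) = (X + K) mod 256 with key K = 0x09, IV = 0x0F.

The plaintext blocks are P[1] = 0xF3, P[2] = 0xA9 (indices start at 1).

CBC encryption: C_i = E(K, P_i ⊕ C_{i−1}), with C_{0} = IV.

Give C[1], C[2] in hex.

C[1] = 0x05, C[2] = 0xB5

C[1]: P[1] ⊕ 0x0F = 0xFC; E(K, 0xFC) = 0x05.
C[2]: P[2] ⊕ 0x05 = 0xAC; E(K, 0xAC) = 0xB5.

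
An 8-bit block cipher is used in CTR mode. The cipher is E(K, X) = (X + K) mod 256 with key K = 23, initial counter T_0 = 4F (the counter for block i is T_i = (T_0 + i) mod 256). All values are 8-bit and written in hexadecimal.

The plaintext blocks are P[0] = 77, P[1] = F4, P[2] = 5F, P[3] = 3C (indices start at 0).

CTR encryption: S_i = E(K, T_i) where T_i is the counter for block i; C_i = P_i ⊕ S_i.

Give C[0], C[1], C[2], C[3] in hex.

C[0]: T = 4F, S = E(K, T) = 72; 77 ⊕ 72 = 05.
C[1]: T = 50, S = E(K, T) = 73; F4 ⊕ 73 = 87.
C[2]: T = 51, S = E(K, T) = 74; 5F ⊕ 74 = 2B.
C[3]: T = 52, S = E(K, T) = 75; 3C ⊕ 75 = 49.

C[0] = 05, C[1] = 87, C[2] = 2B, C[3] = 49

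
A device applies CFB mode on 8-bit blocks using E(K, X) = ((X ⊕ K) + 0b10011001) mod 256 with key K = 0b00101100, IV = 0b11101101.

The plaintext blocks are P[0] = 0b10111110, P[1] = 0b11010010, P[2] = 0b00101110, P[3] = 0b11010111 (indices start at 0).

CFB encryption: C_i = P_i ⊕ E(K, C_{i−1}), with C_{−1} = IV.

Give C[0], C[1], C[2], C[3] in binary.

C[0] = 0b11100100, C[1] = 0b10110011, C[2] = 0b00010110, C[3] = 0b00000100

C[0]: E(K, 0b11101101) = 0b01011010; 0b10111110 ⊕ 0b01011010 = 0b11100100.
C[1]: E(K, 0b11100100) = 0b01100001; 0b11010010 ⊕ 0b01100001 = 0b10110011.
C[2]: E(K, 0b10110011) = 0b00111000; 0b00101110 ⊕ 0b00111000 = 0b00010110.
C[3]: E(K, 0b00010110) = 0b11010011; 0b11010111 ⊕ 0b11010011 = 0b00000100.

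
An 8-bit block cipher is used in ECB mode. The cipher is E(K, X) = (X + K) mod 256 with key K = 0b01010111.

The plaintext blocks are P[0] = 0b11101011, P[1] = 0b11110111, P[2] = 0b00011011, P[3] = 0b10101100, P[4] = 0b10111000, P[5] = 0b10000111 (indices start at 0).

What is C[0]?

ECB encryption: C_i = E(K, P_i).
C[0]: E(K, 0b11101011) = 0b01000010.

C[0] = 0b01000010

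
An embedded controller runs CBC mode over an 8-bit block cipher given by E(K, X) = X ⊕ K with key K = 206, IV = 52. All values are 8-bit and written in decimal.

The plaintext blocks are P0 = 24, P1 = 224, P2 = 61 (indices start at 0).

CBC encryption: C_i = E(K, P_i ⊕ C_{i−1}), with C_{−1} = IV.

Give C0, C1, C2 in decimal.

C0 = 226, C1 = 204, C2 = 63

C0: P0 ⊕ 52 = 44; E(K, 44) = 226.
C1: P1 ⊕ 226 = 2; E(K, 2) = 204.
C2: P2 ⊕ 204 = 241; E(K, 241) = 63.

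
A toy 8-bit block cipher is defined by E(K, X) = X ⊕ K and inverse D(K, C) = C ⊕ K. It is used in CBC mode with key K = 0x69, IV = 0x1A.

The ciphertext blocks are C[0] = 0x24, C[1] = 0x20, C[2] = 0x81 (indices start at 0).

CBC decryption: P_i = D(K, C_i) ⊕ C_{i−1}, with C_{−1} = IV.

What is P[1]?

P[1] = 0x6D

P[1]: D(K, 0x20) = 0x49; 0x49 ⊕ 0x24 = 0x6D.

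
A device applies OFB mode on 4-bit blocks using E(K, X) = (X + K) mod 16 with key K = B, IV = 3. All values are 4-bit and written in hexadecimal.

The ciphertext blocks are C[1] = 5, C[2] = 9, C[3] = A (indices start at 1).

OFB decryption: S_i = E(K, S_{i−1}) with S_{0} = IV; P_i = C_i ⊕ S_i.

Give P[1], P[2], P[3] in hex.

P[1]: S = E(K, 3) = E; 5 ⊕ E = B.
P[2]: S = E(K, E) = 9; 9 ⊕ 9 = 0.
P[3]: S = E(K, 9) = 4; A ⊕ 4 = E.

P[1] = B, P[2] = 0, P[3] = E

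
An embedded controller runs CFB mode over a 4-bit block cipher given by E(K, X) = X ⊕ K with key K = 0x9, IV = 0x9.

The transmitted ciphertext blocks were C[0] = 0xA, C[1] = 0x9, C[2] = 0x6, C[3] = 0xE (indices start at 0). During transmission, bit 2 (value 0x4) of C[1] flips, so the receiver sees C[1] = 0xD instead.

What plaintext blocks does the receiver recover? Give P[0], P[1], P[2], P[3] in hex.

CFB decryption: P_i = C_i ⊕ E(K, C_{i−1}), with C_{−1} = IV.
Only C[1] changed, to 0xD. In CFB, a change in C_i flips the same bit in P_i and garbles P_{i+1}. Decrypting the received ciphertext:
P[0]: E(K, 0x9) = 0x0; 0xA ⊕ 0x0 = 0xA.
P[1]: E(K, 0xA) = 0x3; 0xD ⊕ 0x3 = 0xE.
P[2]: E(K, 0xD) = 0x4; 0x6 ⊕ 0x4 = 0x2.
P[3]: E(K, 0x6) = 0xF; 0xE ⊕ 0xF = 0x1.
Blocks that differ from the original plaintext: P[1], P[2].

P[0] = 0xA, P[1] = 0xE, P[2] = 0x2, P[3] = 0x1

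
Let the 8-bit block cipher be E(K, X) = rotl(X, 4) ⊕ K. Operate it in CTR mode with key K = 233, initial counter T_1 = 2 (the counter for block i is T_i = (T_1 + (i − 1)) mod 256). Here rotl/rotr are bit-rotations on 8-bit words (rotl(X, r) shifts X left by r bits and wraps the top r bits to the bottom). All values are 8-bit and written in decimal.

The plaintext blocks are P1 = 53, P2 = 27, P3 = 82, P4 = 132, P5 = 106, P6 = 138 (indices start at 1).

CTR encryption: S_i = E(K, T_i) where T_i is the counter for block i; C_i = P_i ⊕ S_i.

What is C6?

C1: T = 2, S = E(K, T) = 201; 53 ⊕ 201 = 252.
C2: T = 3, S = E(K, T) = 217; 27 ⊕ 217 = 194.
C3: T = 4, S = E(K, T) = 169; 82 ⊕ 169 = 251.
C4: T = 5, S = E(K, T) = 185; 132 ⊕ 185 = 61.
C5: T = 6, S = E(K, T) = 137; 106 ⊕ 137 = 227.
C6: T = 7, S = E(K, T) = 153; 138 ⊕ 153 = 19.

C6 = 19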